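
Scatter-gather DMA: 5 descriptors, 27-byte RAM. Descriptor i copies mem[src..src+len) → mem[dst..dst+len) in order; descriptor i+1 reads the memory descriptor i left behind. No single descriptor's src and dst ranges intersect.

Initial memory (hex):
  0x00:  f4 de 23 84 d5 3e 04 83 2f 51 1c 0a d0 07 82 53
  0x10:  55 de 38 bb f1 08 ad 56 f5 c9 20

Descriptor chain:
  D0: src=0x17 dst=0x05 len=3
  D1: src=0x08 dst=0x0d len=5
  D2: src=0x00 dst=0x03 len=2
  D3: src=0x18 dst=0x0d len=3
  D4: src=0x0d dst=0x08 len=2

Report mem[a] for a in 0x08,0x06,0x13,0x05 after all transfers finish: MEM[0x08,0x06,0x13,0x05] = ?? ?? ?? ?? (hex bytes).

  after D0: wrote 3B at 0x05 = 56f5c9
  after D1: wrote 5B at 0x0d = 2f511c0ad0
  after D2: wrote 2B at 0x03 = f4de
  after D3: wrote 3B at 0x0d = f5c920
  after D4: wrote 2B at 0x08 = f5c9
query mem[0x08]=0xf5, mem[0x06]=0xf5, mem[0x13]=0xbb, mem[0x05]=0x56

MEM[0x08,0x06,0x13,0x05] = f5 f5 bb 56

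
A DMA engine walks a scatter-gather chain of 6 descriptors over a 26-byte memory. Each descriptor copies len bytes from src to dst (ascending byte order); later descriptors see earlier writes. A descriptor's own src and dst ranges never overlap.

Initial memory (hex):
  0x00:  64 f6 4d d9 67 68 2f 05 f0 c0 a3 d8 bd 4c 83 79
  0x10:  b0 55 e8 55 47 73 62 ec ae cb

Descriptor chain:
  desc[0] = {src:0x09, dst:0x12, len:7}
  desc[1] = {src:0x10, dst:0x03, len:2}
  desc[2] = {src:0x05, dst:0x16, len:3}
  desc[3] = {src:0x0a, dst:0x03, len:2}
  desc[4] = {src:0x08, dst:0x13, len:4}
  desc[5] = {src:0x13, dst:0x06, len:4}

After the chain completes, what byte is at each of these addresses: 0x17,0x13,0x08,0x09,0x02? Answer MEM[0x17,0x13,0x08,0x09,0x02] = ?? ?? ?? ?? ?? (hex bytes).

D0: mem[0x12..0x18] <- [c0 a3 d8 bd 4c 83 79]
D1: mem[0x03..0x04] <- [b0 55]
D2: mem[0x16..0x18] <- [68 2f 05]
D3: mem[0x03..0x04] <- [a3 d8]
D4: mem[0x13..0x16] <- [f0 c0 a3 d8]
D5: mem[0x06..0x09] <- [f0 c0 a3 d8]
query mem[0x17]=0x2f, mem[0x13]=0xf0, mem[0x08]=0xa3, mem[0x09]=0xd8, mem[0x02]=0x4d

MEM[0x17,0x13,0x08,0x09,0x02] = 2f f0 a3 d8 4d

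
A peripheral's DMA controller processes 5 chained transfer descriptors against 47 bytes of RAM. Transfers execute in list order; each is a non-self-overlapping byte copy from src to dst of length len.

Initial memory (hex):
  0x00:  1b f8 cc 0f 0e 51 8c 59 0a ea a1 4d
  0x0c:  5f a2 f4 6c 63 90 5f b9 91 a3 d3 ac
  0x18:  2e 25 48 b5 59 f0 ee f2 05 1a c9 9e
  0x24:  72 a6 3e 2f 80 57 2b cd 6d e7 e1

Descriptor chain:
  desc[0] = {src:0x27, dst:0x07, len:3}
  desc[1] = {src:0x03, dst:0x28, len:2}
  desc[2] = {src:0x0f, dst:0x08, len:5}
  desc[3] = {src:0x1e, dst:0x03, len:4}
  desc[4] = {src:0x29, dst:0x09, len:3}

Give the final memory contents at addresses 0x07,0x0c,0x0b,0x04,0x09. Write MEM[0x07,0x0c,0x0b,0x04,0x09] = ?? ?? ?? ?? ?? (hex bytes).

D0: mem[0x07..0x09] <- [2f 80 57]
D1: mem[0x28..0x29] <- [0f 0e]
D2: mem[0x08..0x0c] <- [6c 63 90 5f b9]
D3: mem[0x03..0x06] <- [ee f2 05 1a]
D4: mem[0x09..0x0b] <- [0e 2b cd]
query mem[0x07]=0x2f, mem[0x0c]=0xb9, mem[0x0b]=0xcd, mem[0x04]=0xf2, mem[0x09]=0x0e

MEM[0x07,0x0c,0x0b,0x04,0x09] = 2f b9 cd f2 0e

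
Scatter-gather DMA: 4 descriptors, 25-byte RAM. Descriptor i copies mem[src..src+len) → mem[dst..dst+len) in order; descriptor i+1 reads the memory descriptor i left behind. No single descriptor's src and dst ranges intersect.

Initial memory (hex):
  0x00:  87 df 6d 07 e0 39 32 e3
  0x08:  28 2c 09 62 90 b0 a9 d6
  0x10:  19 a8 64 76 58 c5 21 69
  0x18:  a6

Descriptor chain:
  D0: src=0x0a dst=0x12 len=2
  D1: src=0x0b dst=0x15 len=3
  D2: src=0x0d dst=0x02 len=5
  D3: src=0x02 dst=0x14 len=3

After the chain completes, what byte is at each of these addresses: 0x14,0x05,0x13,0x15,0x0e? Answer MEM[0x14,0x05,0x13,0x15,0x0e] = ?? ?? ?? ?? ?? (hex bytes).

[0] 0x0a->0x12 len=2 : 09 62
[1] 0x0b->0x15 len=3 : 62 90 b0
[2] 0x0d->0x02 len=5 : b0 a9 d6 19 a8
[3] 0x02->0x14 len=3 : b0 a9 d6
query mem[0x14]=0xb0, mem[0x05]=0x19, mem[0x13]=0x62, mem[0x15]=0xa9, mem[0x0e]=0xa9

MEM[0x14,0x05,0x13,0x15,0x0e] = b0 19 62 a9 a9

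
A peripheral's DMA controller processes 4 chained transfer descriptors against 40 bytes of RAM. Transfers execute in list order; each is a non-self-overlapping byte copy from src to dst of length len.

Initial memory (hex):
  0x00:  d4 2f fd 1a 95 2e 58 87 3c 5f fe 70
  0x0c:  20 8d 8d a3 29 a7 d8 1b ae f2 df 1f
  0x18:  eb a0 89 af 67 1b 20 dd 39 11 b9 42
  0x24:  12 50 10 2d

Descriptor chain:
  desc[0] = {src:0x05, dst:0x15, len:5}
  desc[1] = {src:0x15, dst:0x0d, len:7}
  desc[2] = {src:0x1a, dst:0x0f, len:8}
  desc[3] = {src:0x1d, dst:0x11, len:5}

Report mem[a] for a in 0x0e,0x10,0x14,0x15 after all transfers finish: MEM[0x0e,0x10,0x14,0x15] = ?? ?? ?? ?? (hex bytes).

D0: mem[0x15..0x19] <- [2e 58 87 3c 5f]
D1: mem[0x0d..0x13] <- [2e 58 87 3c 5f 89 af]
D2: mem[0x0f..0x16] <- [89 af 67 1b 20 dd 39 11]
D3: mem[0x11..0x15] <- [1b 20 dd 39 11]
query mem[0x0e]=0x58, mem[0x10]=0xaf, mem[0x14]=0x39, mem[0x15]=0x11

MEM[0x0e,0x10,0x14,0x15] = 58 af 39 11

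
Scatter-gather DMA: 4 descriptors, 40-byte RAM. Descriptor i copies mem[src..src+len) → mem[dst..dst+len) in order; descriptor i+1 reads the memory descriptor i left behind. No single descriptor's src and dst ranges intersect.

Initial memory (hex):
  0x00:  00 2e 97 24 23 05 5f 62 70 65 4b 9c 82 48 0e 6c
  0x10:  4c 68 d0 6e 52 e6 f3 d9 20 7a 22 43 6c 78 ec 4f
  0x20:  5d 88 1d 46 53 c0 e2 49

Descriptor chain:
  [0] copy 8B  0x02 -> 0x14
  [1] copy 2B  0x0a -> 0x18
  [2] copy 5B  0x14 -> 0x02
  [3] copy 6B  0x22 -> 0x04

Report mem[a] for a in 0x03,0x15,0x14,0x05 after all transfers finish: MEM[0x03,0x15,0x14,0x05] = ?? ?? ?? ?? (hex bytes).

  after D0: wrote 8B at 0x14 = 972423055f627065
  after D1: wrote 2B at 0x18 = 4b9c
  after D2: wrote 5B at 0x02 = 972423054b
  after D3: wrote 6B at 0x04 = 1d4653c0e249
query mem[0x03]=0x24, mem[0x15]=0x24, mem[0x14]=0x97, mem[0x05]=0x46

MEM[0x03,0x15,0x14,0x05] = 24 24 97 46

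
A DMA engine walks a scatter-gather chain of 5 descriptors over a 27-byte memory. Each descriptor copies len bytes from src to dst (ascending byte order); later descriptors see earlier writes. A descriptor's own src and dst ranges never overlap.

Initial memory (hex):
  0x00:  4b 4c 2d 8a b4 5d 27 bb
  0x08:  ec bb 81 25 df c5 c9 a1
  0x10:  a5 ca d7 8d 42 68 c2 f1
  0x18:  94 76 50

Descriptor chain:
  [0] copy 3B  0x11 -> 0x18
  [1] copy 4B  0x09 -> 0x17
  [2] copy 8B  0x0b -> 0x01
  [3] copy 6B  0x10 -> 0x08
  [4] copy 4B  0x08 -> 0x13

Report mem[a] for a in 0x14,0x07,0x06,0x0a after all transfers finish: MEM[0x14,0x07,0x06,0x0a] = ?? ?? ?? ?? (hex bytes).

MEM[0x14,0x07,0x06,0x0a] = ca ca a5 d7

#0 dst[0x18+3] := {0xca,0xd7,0x8d}
#1 dst[0x17+4] := {0xbb,0x81,0x25,0xdf}
#2 dst[0x01+8] := {0x25,0xdf,0xc5,0xc9,0xa1,0xa5,0xca,0xd7}
#3 dst[0x08+6] := {0xa5,0xca,0xd7,0x8d,0x42,0x68}
#4 dst[0x13+4] := {0xa5,0xca,0xd7,0x8d}
query mem[0x14]=0xca, mem[0x07]=0xca, mem[0x06]=0xa5, mem[0x0a]=0xd7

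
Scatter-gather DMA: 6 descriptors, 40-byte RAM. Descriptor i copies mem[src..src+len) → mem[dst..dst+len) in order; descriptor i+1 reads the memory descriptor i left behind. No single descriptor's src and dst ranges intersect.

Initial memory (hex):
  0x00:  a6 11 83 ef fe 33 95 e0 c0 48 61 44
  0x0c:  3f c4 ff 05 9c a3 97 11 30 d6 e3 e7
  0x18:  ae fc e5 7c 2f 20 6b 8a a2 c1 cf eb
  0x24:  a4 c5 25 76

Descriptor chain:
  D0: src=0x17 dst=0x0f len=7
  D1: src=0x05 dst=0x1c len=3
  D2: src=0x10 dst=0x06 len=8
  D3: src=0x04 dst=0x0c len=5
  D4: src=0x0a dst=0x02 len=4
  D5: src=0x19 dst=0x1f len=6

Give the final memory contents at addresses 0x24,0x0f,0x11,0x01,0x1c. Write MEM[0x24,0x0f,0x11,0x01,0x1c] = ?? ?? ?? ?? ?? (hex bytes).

D0: mem[0x0f..0x15] <- [e7 ae fc e5 7c 2f 20]
D1: mem[0x1c..0x1e] <- [33 95 e0]
D2: mem[0x06..0x0d] <- [ae fc e5 7c 2f 20 e3 e7]
D3: mem[0x0c..0x10] <- [fe 33 ae fc e5]
D4: mem[0x02..0x05] <- [2f 20 fe 33]
D5: mem[0x1f..0x24] <- [fc e5 7c 33 95 e0]
query mem[0x24]=0xe0, mem[0x0f]=0xfc, mem[0x11]=0xfc, mem[0x01]=0x11, mem[0x1c]=0x33

MEM[0x24,0x0f,0x11,0x01,0x1c] = e0 fc fc 11 33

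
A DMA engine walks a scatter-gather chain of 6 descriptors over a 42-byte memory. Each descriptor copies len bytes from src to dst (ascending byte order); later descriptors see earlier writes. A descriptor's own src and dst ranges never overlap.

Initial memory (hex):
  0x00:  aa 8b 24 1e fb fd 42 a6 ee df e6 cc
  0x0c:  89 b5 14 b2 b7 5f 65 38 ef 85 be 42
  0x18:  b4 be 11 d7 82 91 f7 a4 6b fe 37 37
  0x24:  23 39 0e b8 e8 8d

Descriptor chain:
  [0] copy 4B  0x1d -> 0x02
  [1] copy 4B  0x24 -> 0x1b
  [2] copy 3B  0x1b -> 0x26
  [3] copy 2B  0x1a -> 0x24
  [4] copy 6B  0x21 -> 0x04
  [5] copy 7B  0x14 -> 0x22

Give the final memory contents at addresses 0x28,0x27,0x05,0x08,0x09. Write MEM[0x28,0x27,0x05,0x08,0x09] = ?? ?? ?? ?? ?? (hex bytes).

MEM[0x28,0x27,0x05,0x08,0x09] = 11 be 37 23 23

#0 dst[0x02+4] := {0x91,0xf7,0xa4,0x6b}
#1 dst[0x1b+4] := {0x23,0x39,0x0e,0xb8}
#2 dst[0x26+3] := {0x23,0x39,0x0e}
#3 dst[0x24+2] := {0x11,0x23}
#4 dst[0x04+6] := {0xfe,0x37,0x37,0x11,0x23,0x23}
#5 dst[0x22+7] := {0xef,0x85,0xbe,0x42,0xb4,0xbe,0x11}
query mem[0x28]=0x11, mem[0x27]=0xbe, mem[0x05]=0x37, mem[0x08]=0x23, mem[0x09]=0x23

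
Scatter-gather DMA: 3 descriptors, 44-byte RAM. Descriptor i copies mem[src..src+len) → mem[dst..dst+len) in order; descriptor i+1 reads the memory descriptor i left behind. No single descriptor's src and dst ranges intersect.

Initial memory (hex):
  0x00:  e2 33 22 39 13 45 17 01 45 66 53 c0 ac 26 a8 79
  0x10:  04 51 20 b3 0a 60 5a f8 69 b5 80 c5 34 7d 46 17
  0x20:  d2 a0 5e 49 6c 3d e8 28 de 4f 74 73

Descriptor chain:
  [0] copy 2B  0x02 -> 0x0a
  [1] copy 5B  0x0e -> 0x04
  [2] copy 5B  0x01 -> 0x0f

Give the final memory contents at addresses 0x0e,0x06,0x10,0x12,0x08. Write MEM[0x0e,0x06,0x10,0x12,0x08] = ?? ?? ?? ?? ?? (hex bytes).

#0 dst[0x0a+2] := {0x22,0x39}
#1 dst[0x04+5] := {0xa8,0x79,0x04,0x51,0x20}
#2 dst[0x0f+5] := {0x33,0x22,0x39,0xa8,0x79}
query mem[0x0e]=0xa8, mem[0x06]=0x04, mem[0x10]=0x22, mem[0x12]=0xa8, mem[0x08]=0x20

MEM[0x0e,0x06,0x10,0x12,0x08] = a8 04 22 a8 20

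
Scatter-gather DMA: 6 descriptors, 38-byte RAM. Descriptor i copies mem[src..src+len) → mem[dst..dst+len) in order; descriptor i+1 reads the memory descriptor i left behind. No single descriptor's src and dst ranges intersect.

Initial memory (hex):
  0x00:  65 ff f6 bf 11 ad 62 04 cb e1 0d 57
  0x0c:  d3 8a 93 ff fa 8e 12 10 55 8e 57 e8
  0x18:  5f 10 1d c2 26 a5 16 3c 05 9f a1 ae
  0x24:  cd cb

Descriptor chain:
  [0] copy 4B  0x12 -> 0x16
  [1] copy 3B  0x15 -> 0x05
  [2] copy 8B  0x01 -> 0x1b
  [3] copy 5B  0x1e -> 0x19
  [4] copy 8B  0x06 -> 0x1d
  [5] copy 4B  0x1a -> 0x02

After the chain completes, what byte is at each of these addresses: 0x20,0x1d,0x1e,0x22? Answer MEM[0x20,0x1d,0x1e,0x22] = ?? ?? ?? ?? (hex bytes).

MEM[0x20,0x1d,0x1e,0x22] = e1 12 10 57

[0] 0x12->0x16 len=4 : 12 10 55 8e
[1] 0x15->0x05 len=3 : 8e 12 10
[2] 0x01->0x1b len=8 : ff f6 bf 11 8e 12 10 cb
[3] 0x1e->0x19 len=5 : 11 8e 12 10 cb
[4] 0x06->0x1d len=8 : 12 10 cb e1 0d 57 d3 8a
[5] 0x1a->0x02 len=4 : 8e 12 10 12
query mem[0x20]=0xe1, mem[0x1d]=0x12, mem[0x1e]=0x10, mem[0x22]=0x57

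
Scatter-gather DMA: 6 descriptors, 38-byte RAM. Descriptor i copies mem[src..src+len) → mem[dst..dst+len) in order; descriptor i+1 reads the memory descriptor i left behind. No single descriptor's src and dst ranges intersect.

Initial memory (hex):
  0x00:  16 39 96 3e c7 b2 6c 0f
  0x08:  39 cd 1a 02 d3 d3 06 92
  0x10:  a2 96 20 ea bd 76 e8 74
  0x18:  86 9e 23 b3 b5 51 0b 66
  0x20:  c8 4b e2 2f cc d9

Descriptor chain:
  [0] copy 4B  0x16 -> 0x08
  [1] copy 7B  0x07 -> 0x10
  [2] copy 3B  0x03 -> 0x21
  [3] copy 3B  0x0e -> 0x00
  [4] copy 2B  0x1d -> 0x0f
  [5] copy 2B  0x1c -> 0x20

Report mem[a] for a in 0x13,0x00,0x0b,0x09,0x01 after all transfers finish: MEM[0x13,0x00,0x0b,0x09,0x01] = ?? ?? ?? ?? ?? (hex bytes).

  after D0: wrote 4B at 0x08 = e874869e
  after D1: wrote 7B at 0x10 = 0fe874869ed3d3
  after D2: wrote 3B at 0x21 = 3ec7b2
  after D3: wrote 3B at 0x00 = 06920f
  after D4: wrote 2B at 0x0f = 510b
  after D5: wrote 2B at 0x20 = b551
query mem[0x13]=0x86, mem[0x00]=0x06, mem[0x0b]=0x9e, mem[0x09]=0x74, mem[0x01]=0x92

MEM[0x13,0x00,0x0b,0x09,0x01] = 86 06 9e 74 92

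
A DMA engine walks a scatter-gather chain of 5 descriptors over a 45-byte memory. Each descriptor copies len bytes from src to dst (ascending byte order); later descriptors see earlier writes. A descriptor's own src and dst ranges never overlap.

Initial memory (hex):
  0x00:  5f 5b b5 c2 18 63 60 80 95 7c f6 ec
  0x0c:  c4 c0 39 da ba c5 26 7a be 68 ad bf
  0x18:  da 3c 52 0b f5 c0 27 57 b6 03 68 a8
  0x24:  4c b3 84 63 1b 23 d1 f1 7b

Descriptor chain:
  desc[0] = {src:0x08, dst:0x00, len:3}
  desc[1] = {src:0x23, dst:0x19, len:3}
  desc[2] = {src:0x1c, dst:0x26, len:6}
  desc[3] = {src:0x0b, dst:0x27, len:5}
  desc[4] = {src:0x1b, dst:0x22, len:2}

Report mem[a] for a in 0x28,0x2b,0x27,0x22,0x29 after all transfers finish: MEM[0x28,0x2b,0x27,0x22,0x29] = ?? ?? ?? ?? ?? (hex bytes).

MEM[0x28,0x2b,0x27,0x22,0x29] = c4 da ec b3 c0

[0] 0x08->0x00 len=3 : 95 7c f6
[1] 0x23->0x19 len=3 : a8 4c b3
[2] 0x1c->0x26 len=6 : f5 c0 27 57 b6 03
[3] 0x0b->0x27 len=5 : ec c4 c0 39 da
[4] 0x1b->0x22 len=2 : b3 f5
query mem[0x28]=0xc4, mem[0x2b]=0xda, mem[0x27]=0xec, mem[0x22]=0xb3, mem[0x29]=0xc0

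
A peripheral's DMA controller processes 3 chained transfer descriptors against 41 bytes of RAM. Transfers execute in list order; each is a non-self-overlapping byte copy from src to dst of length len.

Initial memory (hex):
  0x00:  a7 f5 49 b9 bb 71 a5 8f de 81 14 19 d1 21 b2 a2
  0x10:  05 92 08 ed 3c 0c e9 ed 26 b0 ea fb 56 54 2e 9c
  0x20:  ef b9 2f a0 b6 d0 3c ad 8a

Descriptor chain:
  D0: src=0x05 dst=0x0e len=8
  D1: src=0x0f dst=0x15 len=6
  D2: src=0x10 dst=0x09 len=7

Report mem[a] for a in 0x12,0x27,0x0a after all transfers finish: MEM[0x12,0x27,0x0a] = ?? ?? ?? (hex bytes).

[0] 0x05->0x0e len=8 : 71 a5 8f de 81 14 19 d1
[1] 0x0f->0x15 len=6 : a5 8f de 81 14 19
[2] 0x10->0x09 len=7 : 8f de 81 14 19 a5 8f
query mem[0x12]=0x81, mem[0x27]=0xad, mem[0x0a]=0xde

MEM[0x12,0x27,0x0a] = 81 ad de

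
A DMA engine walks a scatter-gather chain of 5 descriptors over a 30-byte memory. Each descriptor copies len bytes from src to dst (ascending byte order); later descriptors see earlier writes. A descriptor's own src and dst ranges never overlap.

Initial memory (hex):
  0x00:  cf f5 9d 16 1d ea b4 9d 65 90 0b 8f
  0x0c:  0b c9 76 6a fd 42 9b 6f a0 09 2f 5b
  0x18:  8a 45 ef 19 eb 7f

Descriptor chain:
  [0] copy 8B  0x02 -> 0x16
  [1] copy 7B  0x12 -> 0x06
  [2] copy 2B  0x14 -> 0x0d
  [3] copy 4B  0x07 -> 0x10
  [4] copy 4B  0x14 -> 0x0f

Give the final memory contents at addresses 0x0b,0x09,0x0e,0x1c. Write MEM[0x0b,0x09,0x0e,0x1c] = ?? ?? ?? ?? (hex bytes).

#0 dst[0x16+8] := {0x9d,0x16,0x1d,0xea,0xb4,0x9d,0x65,0x90}
#1 dst[0x06+7] := {0x9b,0x6f,0xa0,0x09,0x9d,0x16,0x1d}
#2 dst[0x0d+2] := {0xa0,0x09}
#3 dst[0x10+4] := {0x6f,0xa0,0x09,0x9d}
#4 dst[0x0f+4] := {0xa0,0x09,0x9d,0x16}
query mem[0x0b]=0x16, mem[0x09]=0x09, mem[0x0e]=0x09, mem[0x1c]=0x65

MEM[0x0b,0x09,0x0e,0x1c] = 16 09 09 65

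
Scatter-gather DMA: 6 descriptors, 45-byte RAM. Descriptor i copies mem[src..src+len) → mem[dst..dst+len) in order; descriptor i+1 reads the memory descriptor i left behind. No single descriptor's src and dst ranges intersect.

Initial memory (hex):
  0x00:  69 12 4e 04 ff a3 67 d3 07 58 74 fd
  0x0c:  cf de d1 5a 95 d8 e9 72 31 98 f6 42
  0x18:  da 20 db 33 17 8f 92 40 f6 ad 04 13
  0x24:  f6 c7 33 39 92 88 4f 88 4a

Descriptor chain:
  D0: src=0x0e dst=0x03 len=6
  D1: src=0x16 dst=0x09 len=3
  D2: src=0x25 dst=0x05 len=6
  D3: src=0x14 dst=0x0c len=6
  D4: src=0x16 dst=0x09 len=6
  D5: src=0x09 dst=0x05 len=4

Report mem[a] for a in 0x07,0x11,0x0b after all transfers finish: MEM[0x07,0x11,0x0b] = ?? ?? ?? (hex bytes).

D0: mem[0x03..0x08] <- [d1 5a 95 d8 e9 72]
D1: mem[0x09..0x0b] <- [f6 42 da]
D2: mem[0x05..0x0a] <- [c7 33 39 92 88 4f]
D3: mem[0x0c..0x11] <- [31 98 f6 42 da 20]
D4: mem[0x09..0x0e] <- [f6 42 da 20 db 33]
D5: mem[0x05..0x08] <- [f6 42 da 20]
query mem[0x07]=0xda, mem[0x11]=0x20, mem[0x0b]=0xda

MEM[0x07,0x11,0x0b] = da 20 da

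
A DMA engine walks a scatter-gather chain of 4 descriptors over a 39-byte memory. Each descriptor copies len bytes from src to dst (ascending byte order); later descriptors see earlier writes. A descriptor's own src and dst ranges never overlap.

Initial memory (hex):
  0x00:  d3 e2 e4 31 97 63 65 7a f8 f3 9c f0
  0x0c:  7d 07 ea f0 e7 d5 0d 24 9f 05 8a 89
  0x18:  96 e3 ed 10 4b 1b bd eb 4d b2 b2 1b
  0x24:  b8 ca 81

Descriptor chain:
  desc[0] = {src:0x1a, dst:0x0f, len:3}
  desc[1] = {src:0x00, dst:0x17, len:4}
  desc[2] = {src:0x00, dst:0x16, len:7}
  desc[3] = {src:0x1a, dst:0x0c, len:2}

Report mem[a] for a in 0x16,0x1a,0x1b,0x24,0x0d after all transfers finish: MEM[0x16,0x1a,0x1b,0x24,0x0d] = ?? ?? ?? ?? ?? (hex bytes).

MEM[0x16,0x1a,0x1b,0x24,0x0d] = d3 97 63 b8 63

[0] 0x1a->0x0f len=3 : ed 10 4b
[1] 0x00->0x17 len=4 : d3 e2 e4 31
[2] 0x00->0x16 len=7 : d3 e2 e4 31 97 63 65
[3] 0x1a->0x0c len=2 : 97 63
query mem[0x16]=0xd3, mem[0x1a]=0x97, mem[0x1b]=0x63, mem[0x24]=0xb8, mem[0x0d]=0x63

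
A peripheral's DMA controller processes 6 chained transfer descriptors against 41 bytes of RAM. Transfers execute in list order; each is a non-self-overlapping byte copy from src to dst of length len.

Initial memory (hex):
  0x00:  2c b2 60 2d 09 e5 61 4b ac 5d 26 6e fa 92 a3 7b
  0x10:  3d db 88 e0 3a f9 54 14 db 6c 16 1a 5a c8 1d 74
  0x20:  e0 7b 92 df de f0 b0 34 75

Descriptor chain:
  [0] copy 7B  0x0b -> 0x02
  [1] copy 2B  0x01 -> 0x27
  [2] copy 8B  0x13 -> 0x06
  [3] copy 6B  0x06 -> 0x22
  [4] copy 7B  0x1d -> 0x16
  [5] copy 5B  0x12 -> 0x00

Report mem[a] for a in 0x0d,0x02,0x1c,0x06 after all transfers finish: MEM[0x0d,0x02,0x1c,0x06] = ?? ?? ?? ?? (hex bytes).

[0] 0x0b->0x02 len=7 : 6e fa 92 a3 7b 3d db
[1] 0x01->0x27 len=2 : b2 6e
[2] 0x13->0x06 len=8 : e0 3a f9 54 14 db 6c 16
[3] 0x06->0x22 len=6 : e0 3a f9 54 14 db
[4] 0x1d->0x16 len=7 : c8 1d 74 e0 7b e0 3a
[5] 0x12->0x00 len=5 : 88 e0 3a f9 c8
query mem[0x0d]=0x16, mem[0x02]=0x3a, mem[0x1c]=0x3a, mem[0x06]=0xe0

MEM[0x0d,0x02,0x1c,0x06] = 16 3a 3a e0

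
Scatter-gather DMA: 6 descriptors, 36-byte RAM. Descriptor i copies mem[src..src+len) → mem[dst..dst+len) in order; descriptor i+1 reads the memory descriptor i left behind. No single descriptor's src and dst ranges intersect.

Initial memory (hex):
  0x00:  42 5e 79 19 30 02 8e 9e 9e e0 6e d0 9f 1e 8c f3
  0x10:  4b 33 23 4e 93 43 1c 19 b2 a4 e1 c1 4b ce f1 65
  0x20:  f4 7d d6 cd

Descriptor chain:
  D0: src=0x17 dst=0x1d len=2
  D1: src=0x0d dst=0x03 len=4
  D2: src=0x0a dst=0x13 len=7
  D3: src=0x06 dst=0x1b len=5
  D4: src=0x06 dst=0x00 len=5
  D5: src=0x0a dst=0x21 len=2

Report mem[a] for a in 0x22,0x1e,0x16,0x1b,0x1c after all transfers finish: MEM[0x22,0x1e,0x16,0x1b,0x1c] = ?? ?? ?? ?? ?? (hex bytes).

[0] 0x17->0x1d len=2 : 19 b2
[1] 0x0d->0x03 len=4 : 1e 8c f3 4b
[2] 0x0a->0x13 len=7 : 6e d0 9f 1e 8c f3 4b
[3] 0x06->0x1b len=5 : 4b 9e 9e e0 6e
[4] 0x06->0x00 len=5 : 4b 9e 9e e0 6e
[5] 0x0a->0x21 len=2 : 6e d0
query mem[0x22]=0xd0, mem[0x1e]=0xe0, mem[0x16]=0x1e, mem[0x1b]=0x4b, mem[0x1c]=0x9e

MEM[0x22,0x1e,0x16,0x1b,0x1c] = d0 e0 1e 4b 9e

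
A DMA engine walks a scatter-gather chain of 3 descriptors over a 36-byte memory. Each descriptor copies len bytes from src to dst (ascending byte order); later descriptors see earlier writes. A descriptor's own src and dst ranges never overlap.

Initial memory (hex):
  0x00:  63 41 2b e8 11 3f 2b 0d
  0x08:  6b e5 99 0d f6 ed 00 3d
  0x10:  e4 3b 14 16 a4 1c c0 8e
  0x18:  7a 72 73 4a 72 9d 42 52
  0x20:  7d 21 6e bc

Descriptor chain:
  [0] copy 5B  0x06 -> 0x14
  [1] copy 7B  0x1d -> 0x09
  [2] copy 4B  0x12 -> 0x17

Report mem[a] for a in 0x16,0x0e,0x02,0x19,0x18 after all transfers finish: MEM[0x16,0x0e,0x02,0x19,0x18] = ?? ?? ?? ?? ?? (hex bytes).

MEM[0x16,0x0e,0x02,0x19,0x18] = 6b 6e 2b 2b 16

#0 dst[0x14+5] := {0x2b,0x0d,0x6b,0xe5,0x99}
#1 dst[0x09+7] := {0x9d,0x42,0x52,0x7d,0x21,0x6e,0xbc}
#2 dst[0x17+4] := {0x14,0x16,0x2b,0x0d}
query mem[0x16]=0x6b, mem[0x0e]=0x6e, mem[0x02]=0x2b, mem[0x19]=0x2b, mem[0x18]=0x16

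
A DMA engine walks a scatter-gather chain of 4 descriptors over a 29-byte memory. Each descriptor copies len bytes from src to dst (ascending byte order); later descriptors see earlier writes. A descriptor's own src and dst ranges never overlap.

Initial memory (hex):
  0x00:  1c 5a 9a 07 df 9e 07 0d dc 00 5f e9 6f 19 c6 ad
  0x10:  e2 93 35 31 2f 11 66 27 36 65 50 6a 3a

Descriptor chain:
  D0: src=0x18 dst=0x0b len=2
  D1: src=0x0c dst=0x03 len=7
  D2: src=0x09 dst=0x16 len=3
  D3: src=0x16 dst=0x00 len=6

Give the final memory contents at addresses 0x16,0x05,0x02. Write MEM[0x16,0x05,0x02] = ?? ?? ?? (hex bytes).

MEM[0x16,0x05,0x02] = 35 6a 36

D0: mem[0x0b..0x0c] <- [36 65]
D1: mem[0x03..0x09] <- [65 19 c6 ad e2 93 35]
D2: mem[0x16..0x18] <- [35 5f 36]
D3: mem[0x00..0x05] <- [35 5f 36 65 50 6a]
query mem[0x16]=0x35, mem[0x05]=0x6a, mem[0x02]=0x36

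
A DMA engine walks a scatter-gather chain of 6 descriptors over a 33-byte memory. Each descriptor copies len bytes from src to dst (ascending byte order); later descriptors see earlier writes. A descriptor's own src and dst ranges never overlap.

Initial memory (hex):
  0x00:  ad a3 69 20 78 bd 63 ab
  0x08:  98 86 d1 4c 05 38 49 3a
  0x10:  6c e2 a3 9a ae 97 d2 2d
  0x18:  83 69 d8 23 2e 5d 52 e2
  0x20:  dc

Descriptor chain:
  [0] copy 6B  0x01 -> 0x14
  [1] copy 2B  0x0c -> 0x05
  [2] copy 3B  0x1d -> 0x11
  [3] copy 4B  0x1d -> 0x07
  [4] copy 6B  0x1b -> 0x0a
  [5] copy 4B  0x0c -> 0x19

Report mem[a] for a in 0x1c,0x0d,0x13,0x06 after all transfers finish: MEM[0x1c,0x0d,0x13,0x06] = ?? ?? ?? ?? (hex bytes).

MEM[0x1c,0x0d,0x13,0x06] = dc 52 e2 38

D0: mem[0x14..0x19] <- [a3 69 20 78 bd 63]
D1: mem[0x05..0x06] <- [05 38]
D2: mem[0x11..0x13] <- [5d 52 e2]
D3: mem[0x07..0x0a] <- [5d 52 e2 dc]
D4: mem[0x0a..0x0f] <- [23 2e 5d 52 e2 dc]
D5: mem[0x19..0x1c] <- [5d 52 e2 dc]
query mem[0x1c]=0xdc, mem[0x0d]=0x52, mem[0x13]=0xe2, mem[0x06]=0x38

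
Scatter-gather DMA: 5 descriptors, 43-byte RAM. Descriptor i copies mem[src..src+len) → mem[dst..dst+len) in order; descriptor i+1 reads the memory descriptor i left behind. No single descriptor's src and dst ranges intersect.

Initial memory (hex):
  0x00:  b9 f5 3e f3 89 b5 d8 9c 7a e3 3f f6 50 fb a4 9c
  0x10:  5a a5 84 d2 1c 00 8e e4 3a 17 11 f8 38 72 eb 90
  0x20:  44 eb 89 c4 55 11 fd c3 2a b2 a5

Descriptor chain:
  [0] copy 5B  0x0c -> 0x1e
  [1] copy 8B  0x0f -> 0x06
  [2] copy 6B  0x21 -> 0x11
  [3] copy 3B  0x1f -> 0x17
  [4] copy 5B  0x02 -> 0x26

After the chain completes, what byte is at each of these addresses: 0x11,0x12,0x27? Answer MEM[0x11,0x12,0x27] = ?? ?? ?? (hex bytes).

D0: mem[0x1e..0x22] <- [50 fb a4 9c 5a]
D1: mem[0x06..0x0d] <- [9c 5a a5 84 d2 1c 00 8e]
D2: mem[0x11..0x16] <- [9c 5a c4 55 11 fd]
D3: mem[0x17..0x19] <- [fb a4 9c]
D4: mem[0x26..0x2a] <- [3e f3 89 b5 9c]
query mem[0x11]=0x9c, mem[0x12]=0x5a, mem[0x27]=0xf3

MEM[0x11,0x12,0x27] = 9c 5a f3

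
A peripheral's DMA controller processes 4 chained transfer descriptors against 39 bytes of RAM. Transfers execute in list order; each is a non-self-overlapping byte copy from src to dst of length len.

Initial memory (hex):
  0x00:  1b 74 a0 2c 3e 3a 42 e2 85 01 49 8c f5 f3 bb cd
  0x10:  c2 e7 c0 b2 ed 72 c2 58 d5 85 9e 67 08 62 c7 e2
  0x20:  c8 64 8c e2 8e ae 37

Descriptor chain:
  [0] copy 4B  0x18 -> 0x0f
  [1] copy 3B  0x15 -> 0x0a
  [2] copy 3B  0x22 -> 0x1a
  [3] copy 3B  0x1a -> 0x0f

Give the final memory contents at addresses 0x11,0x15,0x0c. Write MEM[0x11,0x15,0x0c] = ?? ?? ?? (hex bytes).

[0] 0x18->0x0f len=4 : d5 85 9e 67
[1] 0x15->0x0a len=3 : 72 c2 58
[2] 0x22->0x1a len=3 : 8c e2 8e
[3] 0x1a->0x0f len=3 : 8c e2 8e
query mem[0x11]=0x8e, mem[0x15]=0x72, mem[0x0c]=0x58

MEM[0x11,0x15,0x0c] = 8e 72 58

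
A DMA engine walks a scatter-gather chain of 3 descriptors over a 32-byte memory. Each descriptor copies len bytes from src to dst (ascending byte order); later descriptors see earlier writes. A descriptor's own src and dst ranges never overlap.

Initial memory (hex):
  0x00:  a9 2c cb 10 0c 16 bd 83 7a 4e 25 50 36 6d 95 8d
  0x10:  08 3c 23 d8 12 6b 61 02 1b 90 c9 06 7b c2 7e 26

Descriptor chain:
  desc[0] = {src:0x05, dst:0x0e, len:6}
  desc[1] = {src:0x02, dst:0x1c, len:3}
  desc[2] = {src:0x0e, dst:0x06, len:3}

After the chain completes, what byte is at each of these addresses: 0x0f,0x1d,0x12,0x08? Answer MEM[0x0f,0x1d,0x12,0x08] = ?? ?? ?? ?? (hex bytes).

MEM[0x0f,0x1d,0x12,0x08] = bd 10 4e 83

D0: mem[0x0e..0x13] <- [16 bd 83 7a 4e 25]
D1: mem[0x1c..0x1e] <- [cb 10 0c]
D2: mem[0x06..0x08] <- [16 bd 83]
query mem[0x0f]=0xbd, mem[0x1d]=0x10, mem[0x12]=0x4e, mem[0x08]=0x83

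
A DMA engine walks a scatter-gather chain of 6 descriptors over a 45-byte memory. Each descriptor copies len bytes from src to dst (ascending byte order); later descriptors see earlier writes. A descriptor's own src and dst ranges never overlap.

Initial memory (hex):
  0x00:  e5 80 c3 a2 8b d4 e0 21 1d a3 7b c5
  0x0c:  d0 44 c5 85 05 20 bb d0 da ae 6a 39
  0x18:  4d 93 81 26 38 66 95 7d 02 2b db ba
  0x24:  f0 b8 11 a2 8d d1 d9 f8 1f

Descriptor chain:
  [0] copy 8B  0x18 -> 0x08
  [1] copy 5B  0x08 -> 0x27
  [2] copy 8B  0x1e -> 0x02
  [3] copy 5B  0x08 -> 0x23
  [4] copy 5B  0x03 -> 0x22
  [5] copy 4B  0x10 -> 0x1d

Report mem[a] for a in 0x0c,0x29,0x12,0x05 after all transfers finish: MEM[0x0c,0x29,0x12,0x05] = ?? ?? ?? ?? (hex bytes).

  after D0: wrote 8B at 0x08 = 4d9381263866957d
  after D1: wrote 5B at 0x27 = 4d93812638
  after D2: wrote 8B at 0x02 = 957d022bdbbaf0b8
  after D3: wrote 5B at 0x23 = f0b8812638
  after D4: wrote 5B at 0x22 = 7d022bdbba
  after D5: wrote 4B at 0x1d = 0520bbd0
query mem[0x0c]=0x38, mem[0x29]=0x81, mem[0x12]=0xbb, mem[0x05]=0x2b

MEM[0x0c,0x29,0x12,0x05] = 38 81 bb 2b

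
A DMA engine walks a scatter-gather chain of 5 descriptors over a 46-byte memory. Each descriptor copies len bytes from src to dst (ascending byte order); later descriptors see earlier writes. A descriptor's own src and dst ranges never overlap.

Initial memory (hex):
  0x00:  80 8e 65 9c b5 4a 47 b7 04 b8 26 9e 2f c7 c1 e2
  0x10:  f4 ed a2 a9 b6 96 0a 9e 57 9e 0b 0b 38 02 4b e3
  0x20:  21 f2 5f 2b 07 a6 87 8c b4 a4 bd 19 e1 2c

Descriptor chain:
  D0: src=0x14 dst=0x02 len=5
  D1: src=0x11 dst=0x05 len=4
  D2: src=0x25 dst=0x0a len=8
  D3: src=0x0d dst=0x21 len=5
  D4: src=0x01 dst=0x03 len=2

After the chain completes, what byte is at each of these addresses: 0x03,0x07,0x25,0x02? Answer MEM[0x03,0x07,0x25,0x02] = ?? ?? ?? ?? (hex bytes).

MEM[0x03,0x07,0x25,0x02] = 8e a9 e1 b6

[0] 0x14->0x02 len=5 : b6 96 0a 9e 57
[1] 0x11->0x05 len=4 : ed a2 a9 b6
[2] 0x25->0x0a len=8 : a6 87 8c b4 a4 bd 19 e1
[3] 0x0d->0x21 len=5 : b4 a4 bd 19 e1
[4] 0x01->0x03 len=2 : 8e b6
query mem[0x03]=0x8e, mem[0x07]=0xa9, mem[0x25]=0xe1, mem[0x02]=0xb6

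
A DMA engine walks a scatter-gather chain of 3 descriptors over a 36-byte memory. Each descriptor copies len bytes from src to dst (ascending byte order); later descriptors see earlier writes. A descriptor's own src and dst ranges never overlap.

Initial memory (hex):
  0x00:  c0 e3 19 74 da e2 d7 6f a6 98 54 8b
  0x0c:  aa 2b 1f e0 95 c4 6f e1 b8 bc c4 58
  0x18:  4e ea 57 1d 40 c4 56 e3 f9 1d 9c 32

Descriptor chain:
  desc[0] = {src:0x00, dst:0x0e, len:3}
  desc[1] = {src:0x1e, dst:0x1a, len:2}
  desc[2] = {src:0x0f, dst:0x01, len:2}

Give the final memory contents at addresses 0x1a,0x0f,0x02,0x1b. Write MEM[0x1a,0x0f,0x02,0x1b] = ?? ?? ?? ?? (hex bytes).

#0 dst[0x0e+3] := {0xc0,0xe3,0x19}
#1 dst[0x1a+2] := {0x56,0xe3}
#2 dst[0x01+2] := {0xe3,0x19}
query mem[0x1a]=0x56, mem[0x0f]=0xe3, mem[0x02]=0x19, mem[0x1b]=0xe3

MEM[0x1a,0x0f,0x02,0x1b] = 56 e3 19 e3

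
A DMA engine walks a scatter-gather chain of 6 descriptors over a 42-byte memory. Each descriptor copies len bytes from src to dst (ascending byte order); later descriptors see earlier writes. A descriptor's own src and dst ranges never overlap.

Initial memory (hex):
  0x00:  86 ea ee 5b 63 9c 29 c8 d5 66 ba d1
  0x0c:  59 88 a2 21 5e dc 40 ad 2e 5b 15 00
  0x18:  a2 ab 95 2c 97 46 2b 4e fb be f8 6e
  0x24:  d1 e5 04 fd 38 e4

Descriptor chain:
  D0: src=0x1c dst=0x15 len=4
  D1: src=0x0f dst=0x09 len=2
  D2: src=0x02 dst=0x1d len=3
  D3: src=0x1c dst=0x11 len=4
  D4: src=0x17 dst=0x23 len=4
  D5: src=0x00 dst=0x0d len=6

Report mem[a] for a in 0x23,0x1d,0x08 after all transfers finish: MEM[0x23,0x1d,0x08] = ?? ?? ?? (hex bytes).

  after D0: wrote 4B at 0x15 = 97462b4e
  after D1: wrote 2B at 0x09 = 215e
  after D2: wrote 3B at 0x1d = ee5b63
  after D3: wrote 4B at 0x11 = 97ee5b63
  after D4: wrote 4B at 0x23 = 2b4eab95
  after D5: wrote 6B at 0x0d = 86eaee5b639c
query mem[0x23]=0x2b, mem[0x1d]=0xee, mem[0x08]=0xd5

MEM[0x23,0x1d,0x08] = 2b ee d5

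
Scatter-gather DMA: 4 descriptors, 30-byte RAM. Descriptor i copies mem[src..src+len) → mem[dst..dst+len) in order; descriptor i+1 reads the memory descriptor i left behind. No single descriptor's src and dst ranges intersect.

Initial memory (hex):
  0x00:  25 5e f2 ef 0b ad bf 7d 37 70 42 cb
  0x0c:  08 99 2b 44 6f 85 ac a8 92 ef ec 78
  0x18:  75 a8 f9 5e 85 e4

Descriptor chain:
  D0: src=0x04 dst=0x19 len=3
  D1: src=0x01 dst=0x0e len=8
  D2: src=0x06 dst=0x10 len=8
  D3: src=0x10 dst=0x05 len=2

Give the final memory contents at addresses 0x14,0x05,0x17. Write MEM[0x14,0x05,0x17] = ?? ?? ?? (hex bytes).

MEM[0x14,0x05,0x17] = 42 bf 99

D0: mem[0x19..0x1b] <- [0b ad bf]
D1: mem[0x0e..0x15] <- [5e f2 ef 0b ad bf 7d 37]
D2: mem[0x10..0x17] <- [bf 7d 37 70 42 cb 08 99]
D3: mem[0x05..0x06] <- [bf 7d]
query mem[0x14]=0x42, mem[0x05]=0xbf, mem[0x17]=0x99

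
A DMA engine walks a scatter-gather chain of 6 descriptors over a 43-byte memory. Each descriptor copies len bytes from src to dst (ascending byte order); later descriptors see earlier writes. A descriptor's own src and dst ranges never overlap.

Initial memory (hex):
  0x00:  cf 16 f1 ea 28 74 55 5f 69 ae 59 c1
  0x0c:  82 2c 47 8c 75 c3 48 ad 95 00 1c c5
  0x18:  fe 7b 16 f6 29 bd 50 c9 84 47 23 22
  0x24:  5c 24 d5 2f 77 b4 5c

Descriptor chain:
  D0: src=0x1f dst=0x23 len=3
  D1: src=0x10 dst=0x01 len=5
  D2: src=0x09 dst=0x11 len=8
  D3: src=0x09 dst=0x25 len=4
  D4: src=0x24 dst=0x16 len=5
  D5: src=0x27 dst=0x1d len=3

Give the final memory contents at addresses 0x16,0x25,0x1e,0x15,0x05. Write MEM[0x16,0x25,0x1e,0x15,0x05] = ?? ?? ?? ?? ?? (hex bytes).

D0: mem[0x23..0x25] <- [c9 84 47]
D1: mem[0x01..0x05] <- [75 c3 48 ad 95]
D2: mem[0x11..0x18] <- [ae 59 c1 82 2c 47 8c 75]
D3: mem[0x25..0x28] <- [ae 59 c1 82]
D4: mem[0x16..0x1a] <- [84 ae 59 c1 82]
D5: mem[0x1d..0x1f] <- [c1 82 b4]
query mem[0x16]=0x84, mem[0x25]=0xae, mem[0x1e]=0x82, mem[0x15]=0x2c, mem[0x05]=0x95

MEM[0x16,0x25,0x1e,0x15,0x05] = 84 ae 82 2c 95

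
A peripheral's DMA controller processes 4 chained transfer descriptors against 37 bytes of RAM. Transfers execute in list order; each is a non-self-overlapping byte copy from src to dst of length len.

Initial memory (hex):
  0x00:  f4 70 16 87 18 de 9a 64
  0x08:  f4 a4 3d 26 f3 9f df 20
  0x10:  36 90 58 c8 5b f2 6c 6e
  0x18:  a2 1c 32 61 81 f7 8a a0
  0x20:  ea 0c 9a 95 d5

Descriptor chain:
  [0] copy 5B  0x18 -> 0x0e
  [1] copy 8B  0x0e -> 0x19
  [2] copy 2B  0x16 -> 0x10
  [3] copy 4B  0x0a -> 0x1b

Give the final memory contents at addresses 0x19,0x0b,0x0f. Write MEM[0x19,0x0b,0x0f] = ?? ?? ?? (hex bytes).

[0] 0x18->0x0e len=5 : a2 1c 32 61 81
[1] 0x0e->0x19 len=8 : a2 1c 32 61 81 c8 5b f2
[2] 0x16->0x10 len=2 : 6c 6e
[3] 0x0a->0x1b len=4 : 3d 26 f3 9f
query mem[0x19]=0xa2, mem[0x0b]=0x26, mem[0x0f]=0x1c

MEM[0x19,0x0b,0x0f] = a2 26 1c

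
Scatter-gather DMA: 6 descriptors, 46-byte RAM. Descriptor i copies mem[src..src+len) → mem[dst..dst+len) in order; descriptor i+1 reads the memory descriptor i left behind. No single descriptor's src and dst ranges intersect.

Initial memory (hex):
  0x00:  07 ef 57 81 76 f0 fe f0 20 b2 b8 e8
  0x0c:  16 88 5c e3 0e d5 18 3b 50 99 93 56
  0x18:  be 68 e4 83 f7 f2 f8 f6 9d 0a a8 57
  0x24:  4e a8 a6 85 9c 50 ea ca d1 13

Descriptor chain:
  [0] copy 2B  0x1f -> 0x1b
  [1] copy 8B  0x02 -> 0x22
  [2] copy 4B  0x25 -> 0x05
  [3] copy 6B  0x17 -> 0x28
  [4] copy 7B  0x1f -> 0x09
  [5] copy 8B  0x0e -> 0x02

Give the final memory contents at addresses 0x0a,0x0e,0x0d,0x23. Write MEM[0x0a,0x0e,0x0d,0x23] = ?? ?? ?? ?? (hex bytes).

#0 dst[0x1b+2] := {0xf6,0x9d}
#1 dst[0x22+8] := {0x57,0x81,0x76,0xf0,0xfe,0xf0,0x20,0xb2}
#2 dst[0x05+4] := {0xf0,0xfe,0xf0,0x20}
#3 dst[0x28+6] := {0x56,0xbe,0x68,0xe4,0xf6,0x9d}
#4 dst[0x09+7] := {0xf6,0x9d,0x0a,0x57,0x81,0x76,0xf0}
#5 dst[0x02+8] := {0x76,0xf0,0x0e,0xd5,0x18,0x3b,0x50,0x99}
query mem[0x0a]=0x9d, mem[0x0e]=0x76, mem[0x0d]=0x81, mem[0x23]=0x81

MEM[0x0a,0x0e,0x0d,0x23] = 9d 76 81 81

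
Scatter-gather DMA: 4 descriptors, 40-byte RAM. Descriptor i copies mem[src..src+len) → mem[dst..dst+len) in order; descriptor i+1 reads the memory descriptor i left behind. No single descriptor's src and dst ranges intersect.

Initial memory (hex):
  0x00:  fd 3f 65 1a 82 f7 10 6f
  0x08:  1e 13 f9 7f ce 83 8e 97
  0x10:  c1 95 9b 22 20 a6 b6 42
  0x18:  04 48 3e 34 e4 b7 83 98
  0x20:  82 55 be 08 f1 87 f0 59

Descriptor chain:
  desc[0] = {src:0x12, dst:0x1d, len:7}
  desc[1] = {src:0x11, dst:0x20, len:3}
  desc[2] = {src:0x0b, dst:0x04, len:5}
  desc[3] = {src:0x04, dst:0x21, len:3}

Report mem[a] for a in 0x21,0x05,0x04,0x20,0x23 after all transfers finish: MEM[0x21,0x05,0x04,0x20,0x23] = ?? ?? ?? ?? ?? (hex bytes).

[0] 0x12->0x1d len=7 : 9b 22 20 a6 b6 42 04
[1] 0x11->0x20 len=3 : 95 9b 22
[2] 0x0b->0x04 len=5 : 7f ce 83 8e 97
[3] 0x04->0x21 len=3 : 7f ce 83
query mem[0x21]=0x7f, mem[0x05]=0xce, mem[0x04]=0x7f, mem[0x20]=0x95, mem[0x23]=0x83

MEM[0x21,0x05,0x04,0x20,0x23] = 7f ce 7f 95 83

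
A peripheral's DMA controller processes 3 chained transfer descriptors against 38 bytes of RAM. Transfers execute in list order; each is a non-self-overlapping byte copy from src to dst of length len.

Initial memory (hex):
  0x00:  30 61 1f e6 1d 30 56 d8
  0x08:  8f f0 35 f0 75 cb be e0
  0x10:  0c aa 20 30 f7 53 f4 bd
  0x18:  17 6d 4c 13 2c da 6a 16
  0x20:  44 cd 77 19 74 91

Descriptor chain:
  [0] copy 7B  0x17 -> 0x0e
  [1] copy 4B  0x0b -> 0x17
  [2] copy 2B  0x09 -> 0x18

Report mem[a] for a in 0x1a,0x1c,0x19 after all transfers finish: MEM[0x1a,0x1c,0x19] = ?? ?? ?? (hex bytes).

#0 dst[0x0e+7] := {0xbd,0x17,0x6d,0x4c,0x13,0x2c,0xda}
#1 dst[0x17+4] := {0xf0,0x75,0xcb,0xbd}
#2 dst[0x18+2] := {0xf0,0x35}
query mem[0x1a]=0xbd, mem[0x1c]=0x2c, mem[0x19]=0x35

MEM[0x1a,0x1c,0x19] = bd 2c 35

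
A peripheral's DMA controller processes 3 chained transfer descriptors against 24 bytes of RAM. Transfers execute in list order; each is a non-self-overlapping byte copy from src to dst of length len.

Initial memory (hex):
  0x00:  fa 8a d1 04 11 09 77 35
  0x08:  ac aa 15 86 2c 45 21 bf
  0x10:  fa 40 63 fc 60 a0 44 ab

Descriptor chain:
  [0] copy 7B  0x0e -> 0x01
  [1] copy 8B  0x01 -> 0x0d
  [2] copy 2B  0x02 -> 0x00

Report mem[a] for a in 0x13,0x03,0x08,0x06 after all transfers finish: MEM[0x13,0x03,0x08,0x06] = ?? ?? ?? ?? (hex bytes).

MEM[0x13,0x03,0x08,0x06] = 60 fa ac fc

[0] 0x0e->0x01 len=7 : 21 bf fa 40 63 fc 60
[1] 0x01->0x0d len=8 : 21 bf fa 40 63 fc 60 ac
[2] 0x02->0x00 len=2 : bf fa
query mem[0x13]=0x60, mem[0x03]=0xfa, mem[0x08]=0xac, mem[0x06]=0xfc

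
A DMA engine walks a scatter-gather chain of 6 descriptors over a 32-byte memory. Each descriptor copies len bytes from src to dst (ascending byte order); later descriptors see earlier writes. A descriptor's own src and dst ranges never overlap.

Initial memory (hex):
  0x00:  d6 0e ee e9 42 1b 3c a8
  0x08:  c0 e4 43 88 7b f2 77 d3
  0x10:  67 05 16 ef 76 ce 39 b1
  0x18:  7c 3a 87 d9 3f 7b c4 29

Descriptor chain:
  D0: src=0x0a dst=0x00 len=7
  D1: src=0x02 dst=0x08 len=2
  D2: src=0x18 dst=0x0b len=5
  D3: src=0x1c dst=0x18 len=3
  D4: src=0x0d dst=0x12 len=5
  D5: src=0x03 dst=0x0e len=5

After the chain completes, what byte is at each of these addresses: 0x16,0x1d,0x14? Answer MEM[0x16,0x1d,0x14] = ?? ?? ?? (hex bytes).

MEM[0x16,0x1d,0x14] = 05 7b 3f

#0 dst[0x00+7] := {0x43,0x88,0x7b,0xf2,0x77,0xd3,0x67}
#1 dst[0x08+2] := {0x7b,0xf2}
#2 dst[0x0b+5] := {0x7c,0x3a,0x87,0xd9,0x3f}
#3 dst[0x18+3] := {0x3f,0x7b,0xc4}
#4 dst[0x12+5] := {0x87,0xd9,0x3f,0x67,0x05}
#5 dst[0x0e+5] := {0xf2,0x77,0xd3,0x67,0xa8}
query mem[0x16]=0x05, mem[0x1d]=0x7b, mem[0x14]=0x3f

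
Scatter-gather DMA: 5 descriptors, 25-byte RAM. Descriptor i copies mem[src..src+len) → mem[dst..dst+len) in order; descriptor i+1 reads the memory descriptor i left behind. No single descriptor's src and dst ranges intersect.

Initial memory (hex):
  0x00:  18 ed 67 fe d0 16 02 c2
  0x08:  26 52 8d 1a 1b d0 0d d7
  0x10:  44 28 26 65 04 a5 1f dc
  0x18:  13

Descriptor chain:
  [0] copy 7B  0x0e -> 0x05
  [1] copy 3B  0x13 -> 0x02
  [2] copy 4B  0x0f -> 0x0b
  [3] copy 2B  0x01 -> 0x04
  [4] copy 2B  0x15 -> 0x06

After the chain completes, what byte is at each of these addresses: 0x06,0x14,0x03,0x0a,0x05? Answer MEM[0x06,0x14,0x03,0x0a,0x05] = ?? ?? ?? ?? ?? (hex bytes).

D0: mem[0x05..0x0b] <- [0d d7 44 28 26 65 04]
D1: mem[0x02..0x04] <- [65 04 a5]
D2: mem[0x0b..0x0e] <- [d7 44 28 26]
D3: mem[0x04..0x05] <- [ed 65]
D4: mem[0x06..0x07] <- [a5 1f]
query mem[0x06]=0xa5, mem[0x14]=0x04, mem[0x03]=0x04, mem[0x0a]=0x65, mem[0x05]=0x65

MEM[0x06,0x14,0x03,0x0a,0x05] = a5 04 04 65 65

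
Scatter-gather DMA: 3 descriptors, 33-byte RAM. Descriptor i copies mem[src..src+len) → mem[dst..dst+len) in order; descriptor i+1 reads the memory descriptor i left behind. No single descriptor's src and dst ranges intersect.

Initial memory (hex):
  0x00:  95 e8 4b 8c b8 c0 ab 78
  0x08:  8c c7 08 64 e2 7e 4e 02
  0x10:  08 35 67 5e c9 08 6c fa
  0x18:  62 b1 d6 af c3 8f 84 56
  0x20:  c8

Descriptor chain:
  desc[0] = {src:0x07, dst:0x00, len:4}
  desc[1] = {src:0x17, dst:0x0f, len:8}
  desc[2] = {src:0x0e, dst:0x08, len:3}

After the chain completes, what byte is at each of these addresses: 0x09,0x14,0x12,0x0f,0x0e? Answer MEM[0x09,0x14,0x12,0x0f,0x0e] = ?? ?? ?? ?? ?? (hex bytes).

D0: mem[0x00..0x03] <- [78 8c c7 08]
D1: mem[0x0f..0x16] <- [fa 62 b1 d6 af c3 8f 84]
D2: mem[0x08..0x0a] <- [4e fa 62]
query mem[0x09]=0xfa, mem[0x14]=0xc3, mem[0x12]=0xd6, mem[0x0f]=0xfa, mem[0x0e]=0x4e

MEM[0x09,0x14,0x12,0x0f,0x0e] = fa c3 d6 fa 4e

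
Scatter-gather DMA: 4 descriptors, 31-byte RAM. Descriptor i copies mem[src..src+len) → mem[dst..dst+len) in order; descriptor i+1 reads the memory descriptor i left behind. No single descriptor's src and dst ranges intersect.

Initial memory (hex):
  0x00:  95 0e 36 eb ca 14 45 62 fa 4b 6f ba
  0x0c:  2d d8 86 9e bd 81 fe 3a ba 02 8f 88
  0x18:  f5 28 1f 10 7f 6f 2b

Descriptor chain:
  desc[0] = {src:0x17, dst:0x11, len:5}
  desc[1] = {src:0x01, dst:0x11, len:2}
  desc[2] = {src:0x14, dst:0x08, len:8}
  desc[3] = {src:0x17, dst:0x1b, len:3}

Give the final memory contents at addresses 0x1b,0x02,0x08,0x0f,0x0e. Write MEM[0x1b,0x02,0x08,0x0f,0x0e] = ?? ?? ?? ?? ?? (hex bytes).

MEM[0x1b,0x02,0x08,0x0f,0x0e] = 88 36 1f 10 1f

D0: mem[0x11..0x15] <- [88 f5 28 1f 10]
D1: mem[0x11..0x12] <- [0e 36]
D2: mem[0x08..0x0f] <- [1f 10 8f 88 f5 28 1f 10]
D3: mem[0x1b..0x1d] <- [88 f5 28]
query mem[0x1b]=0x88, mem[0x02]=0x36, mem[0x08]=0x1f, mem[0x0f]=0x10, mem[0x0e]=0x1f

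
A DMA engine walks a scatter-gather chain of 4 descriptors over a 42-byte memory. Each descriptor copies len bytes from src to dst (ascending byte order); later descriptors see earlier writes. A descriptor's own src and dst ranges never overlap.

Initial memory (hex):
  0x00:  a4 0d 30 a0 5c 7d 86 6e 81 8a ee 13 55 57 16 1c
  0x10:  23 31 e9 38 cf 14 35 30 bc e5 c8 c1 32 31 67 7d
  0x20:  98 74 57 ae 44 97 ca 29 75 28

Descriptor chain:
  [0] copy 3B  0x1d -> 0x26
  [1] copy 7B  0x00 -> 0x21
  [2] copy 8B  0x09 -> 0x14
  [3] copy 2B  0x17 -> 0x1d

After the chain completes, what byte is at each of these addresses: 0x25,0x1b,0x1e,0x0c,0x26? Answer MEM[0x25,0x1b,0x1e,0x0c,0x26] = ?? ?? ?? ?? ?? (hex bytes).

MEM[0x25,0x1b,0x1e,0x0c,0x26] = 5c 23 57 55 7d

D0: mem[0x26..0x28] <- [31 67 7d]
D1: mem[0x21..0x27] <- [a4 0d 30 a0 5c 7d 86]
D2: mem[0x14..0x1b] <- [8a ee 13 55 57 16 1c 23]
D3: mem[0x1d..0x1e] <- [55 57]
query mem[0x25]=0x5c, mem[0x1b]=0x23, mem[0x1e]=0x57, mem[0x0c]=0x55, mem[0x26]=0x7d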